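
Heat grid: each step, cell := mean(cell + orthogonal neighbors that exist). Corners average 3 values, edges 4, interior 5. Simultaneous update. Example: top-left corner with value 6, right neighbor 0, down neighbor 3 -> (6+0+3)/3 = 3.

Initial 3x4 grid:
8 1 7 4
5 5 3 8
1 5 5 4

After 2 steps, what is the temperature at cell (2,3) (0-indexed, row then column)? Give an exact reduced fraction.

Step 1: cell (2,3) = 17/3
Step 2: cell (2,3) = 44/9
Full grid after step 2:
  44/9 131/30 157/30 89/18
  1013/240 117/25 443/100 447/80
  149/36 943/240 1171/240 44/9

Answer: 44/9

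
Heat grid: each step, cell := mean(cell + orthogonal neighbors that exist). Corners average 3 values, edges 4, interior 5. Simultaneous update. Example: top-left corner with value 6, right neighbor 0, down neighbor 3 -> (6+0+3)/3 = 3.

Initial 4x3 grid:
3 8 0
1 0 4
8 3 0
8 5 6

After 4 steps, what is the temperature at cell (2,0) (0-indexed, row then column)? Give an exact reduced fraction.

Step 1: cell (2,0) = 5
Step 2: cell (2,0) = 91/20
Step 3: cell (2,0) = 683/150
Step 4: cell (2,0) = 2119/500
Full grid after step 4:
  48277/14400 924479/288000 124981/43200
  11239/3000 131097/40000 75037/24000
  2119/500 89303/22500 748033/216000
  103243/21600 1886981/432000 65251/16200

Answer: 2119/500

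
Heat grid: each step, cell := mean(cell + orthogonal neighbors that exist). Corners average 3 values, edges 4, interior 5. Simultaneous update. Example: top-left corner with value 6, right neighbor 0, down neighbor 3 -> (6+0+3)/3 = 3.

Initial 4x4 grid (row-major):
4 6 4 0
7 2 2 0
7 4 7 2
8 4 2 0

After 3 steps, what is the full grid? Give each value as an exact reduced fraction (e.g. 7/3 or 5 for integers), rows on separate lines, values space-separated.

After step 1:
  17/3 4 3 4/3
  5 21/5 3 1
  13/2 24/5 17/5 9/4
  19/3 9/2 13/4 4/3
After step 2:
  44/9 253/60 17/6 16/9
  641/120 21/5 73/25 91/48
  679/120 117/25 167/50 479/240
  52/9 1133/240 749/240 41/18
After step 3:
  5201/1080 581/144 10573/3600 937/432
  226/45 2563/600 18227/6000 15461/7200
  1207/225 27119/6000 4817/1500 17117/7200
  11633/2160 32939/7200 24227/7200 1331/540

Answer: 5201/1080 581/144 10573/3600 937/432
226/45 2563/600 18227/6000 15461/7200
1207/225 27119/6000 4817/1500 17117/7200
11633/2160 32939/7200 24227/7200 1331/540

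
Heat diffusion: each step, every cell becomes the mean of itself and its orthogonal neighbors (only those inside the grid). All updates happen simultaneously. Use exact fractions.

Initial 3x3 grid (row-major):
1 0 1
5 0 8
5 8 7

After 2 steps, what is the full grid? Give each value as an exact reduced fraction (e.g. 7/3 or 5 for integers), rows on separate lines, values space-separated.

After step 1:
  2 1/2 3
  11/4 21/5 4
  6 5 23/3
After step 2:
  7/4 97/40 5/2
  299/80 329/100 283/60
  55/12 343/60 50/9

Answer: 7/4 97/40 5/2
299/80 329/100 283/60
55/12 343/60 50/9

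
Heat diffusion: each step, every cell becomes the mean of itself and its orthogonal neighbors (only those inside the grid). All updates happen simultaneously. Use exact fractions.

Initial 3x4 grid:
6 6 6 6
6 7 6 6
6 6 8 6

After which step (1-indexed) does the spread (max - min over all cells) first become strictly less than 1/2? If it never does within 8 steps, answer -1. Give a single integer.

Step 1: max=27/4, min=6, spread=3/4
Step 2: max=1591/240, min=6, spread=151/240
Step 3: max=13921/2160, min=2207/360, spread=679/2160
  -> spread < 1/2 first at step 3
Step 4: max=1385341/216000, min=133661/21600, spread=48731/216000
Step 5: max=6183923/972000, min=16086883/2592000, spread=242147/1555200
Step 6: max=616388747/97200000, min=403854073/64800000, spread=848611/7776000
Step 7: max=44261568781/6998400000, min=58243180783/9331200000, spread=92669311/1119744000
Step 8: max=2650426014779/419904000000, min=3501349729997/559872000000, spread=781238953/13436928000

Answer: 3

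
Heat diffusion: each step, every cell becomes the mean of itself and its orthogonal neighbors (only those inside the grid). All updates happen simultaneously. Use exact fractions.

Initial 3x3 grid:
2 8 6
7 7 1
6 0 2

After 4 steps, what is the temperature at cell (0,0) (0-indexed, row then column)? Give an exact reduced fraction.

Answer: 665987/129600

Derivation:
Step 1: cell (0,0) = 17/3
Step 2: cell (0,0) = 203/36
Step 3: cell (0,0) = 11461/2160
Step 4: cell (0,0) = 665987/129600
Full grid after step 4:
  665987/129600 4203229/864000 66193/14400
  684809/144000 44943/10000 295217/72000
  570187/129600 3448229/864000 162379/43200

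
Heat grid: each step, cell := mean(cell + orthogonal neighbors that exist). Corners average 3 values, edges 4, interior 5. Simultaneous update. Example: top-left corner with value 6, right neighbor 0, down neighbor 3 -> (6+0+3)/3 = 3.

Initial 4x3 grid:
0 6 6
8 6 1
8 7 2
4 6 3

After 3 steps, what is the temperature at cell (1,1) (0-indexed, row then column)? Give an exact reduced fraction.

Step 1: cell (1,1) = 28/5
Step 2: cell (1,1) = 503/100
Step 3: cell (1,1) = 9979/2000
Full grid after step 3:
  11011/2160 11333/2400 4753/1080
  38809/7200 9979/2000 15817/3600
  13703/2400 30667/6000 7921/1800
  4091/720 18257/3600 2377/540

Answer: 9979/2000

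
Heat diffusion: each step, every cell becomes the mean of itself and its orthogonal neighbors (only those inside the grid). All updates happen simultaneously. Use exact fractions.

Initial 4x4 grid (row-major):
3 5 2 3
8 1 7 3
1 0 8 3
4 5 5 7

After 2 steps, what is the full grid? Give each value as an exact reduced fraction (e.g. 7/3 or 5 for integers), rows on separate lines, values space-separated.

After step 1:
  16/3 11/4 17/4 8/3
  13/4 21/5 21/5 4
  13/4 3 23/5 21/4
  10/3 7/2 25/4 5
After step 2:
  34/9 62/15 52/15 131/36
  481/120 87/25 17/4 967/240
  77/24 371/100 233/50 377/80
  121/36 193/48 387/80 11/2

Answer: 34/9 62/15 52/15 131/36
481/120 87/25 17/4 967/240
77/24 371/100 233/50 377/80
121/36 193/48 387/80 11/2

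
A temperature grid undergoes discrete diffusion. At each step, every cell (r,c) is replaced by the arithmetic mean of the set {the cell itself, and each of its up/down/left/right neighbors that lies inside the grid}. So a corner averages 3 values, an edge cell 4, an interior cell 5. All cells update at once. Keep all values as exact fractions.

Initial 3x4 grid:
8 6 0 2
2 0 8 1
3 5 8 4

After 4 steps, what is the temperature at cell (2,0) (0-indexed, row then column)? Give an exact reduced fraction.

Step 1: cell (2,0) = 10/3
Step 2: cell (2,0) = 127/36
Step 3: cell (2,0) = 4321/1080
Step 4: cell (2,0) = 511897/129600
Full grid after step 4:
  503347/129600 421201/108000 126637/36000 149839/43200
  3469903/864000 1399847/360000 1423597/360000 3161333/864000
  511897/129600 901277/216000 885197/216000 536767/129600

Answer: 511897/129600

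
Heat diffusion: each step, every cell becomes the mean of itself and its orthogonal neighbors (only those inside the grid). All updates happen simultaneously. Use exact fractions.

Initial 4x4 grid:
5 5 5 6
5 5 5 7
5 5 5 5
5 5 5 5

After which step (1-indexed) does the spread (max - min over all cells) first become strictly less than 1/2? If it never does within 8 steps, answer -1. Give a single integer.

Answer: 4

Derivation:
Step 1: max=6, min=5, spread=1
Step 2: max=17/3, min=5, spread=2/3
Step 3: max=2009/360, min=5, spread=209/360
Step 4: max=59099/10800, min=5, spread=5099/10800
  -> spread < 1/2 first at step 4
Step 5: max=1755017/324000, min=22579/4500, spread=129329/324000
Step 6: max=52147343/9720000, min=169793/33750, spread=3246959/9720000
Step 7: max=1554305279/291600000, min=5453167/1080000, spread=81950189/291600000
Step 8: max=46370007899/8748000000, min=246137341/48600000, spread=2065286519/8748000000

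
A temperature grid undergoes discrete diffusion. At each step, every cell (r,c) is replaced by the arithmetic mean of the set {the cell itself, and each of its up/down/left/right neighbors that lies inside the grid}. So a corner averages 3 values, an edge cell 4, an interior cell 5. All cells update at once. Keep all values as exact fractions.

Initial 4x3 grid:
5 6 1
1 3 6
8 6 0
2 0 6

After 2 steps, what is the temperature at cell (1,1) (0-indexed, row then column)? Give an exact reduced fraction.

Step 1: cell (1,1) = 22/5
Step 2: cell (1,1) = 183/50
Full grid after step 2:
  4 989/240 127/36
  169/40 183/50 59/15
  457/120 401/100 31/10
  133/36 367/120 10/3

Answer: 183/50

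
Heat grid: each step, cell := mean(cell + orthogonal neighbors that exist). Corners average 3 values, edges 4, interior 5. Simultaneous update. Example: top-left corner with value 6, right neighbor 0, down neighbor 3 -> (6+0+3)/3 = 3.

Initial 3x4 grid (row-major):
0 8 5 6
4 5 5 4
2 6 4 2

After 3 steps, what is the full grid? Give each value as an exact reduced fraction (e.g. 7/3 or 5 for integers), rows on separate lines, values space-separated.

Answer: 343/80 907/200 3011/600 3457/720
19013/4800 9167/2000 27251/6000 65749/14400
2947/720 104/25 7883/1800 8891/2160

Derivation:
After step 1:
  4 9/2 6 5
  11/4 28/5 23/5 17/4
  4 17/4 17/4 10/3
After step 2:
  15/4 201/40 201/40 61/12
  327/80 217/50 247/50 1031/240
  11/3 181/40 493/120 71/18
After step 3:
  343/80 907/200 3011/600 3457/720
  19013/4800 9167/2000 27251/6000 65749/14400
  2947/720 104/25 7883/1800 8891/2160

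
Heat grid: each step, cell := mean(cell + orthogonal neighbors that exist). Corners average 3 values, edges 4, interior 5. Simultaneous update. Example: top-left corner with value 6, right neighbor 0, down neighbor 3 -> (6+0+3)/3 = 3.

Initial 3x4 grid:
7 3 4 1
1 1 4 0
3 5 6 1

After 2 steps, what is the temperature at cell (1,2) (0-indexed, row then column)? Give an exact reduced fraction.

Step 1: cell (1,2) = 3
Step 2: cell (1,2) = 143/50
Full grid after step 2:
  125/36 793/240 137/48 37/18
  187/60 163/50 143/50 17/8
  13/4 271/80 157/48 47/18

Answer: 143/50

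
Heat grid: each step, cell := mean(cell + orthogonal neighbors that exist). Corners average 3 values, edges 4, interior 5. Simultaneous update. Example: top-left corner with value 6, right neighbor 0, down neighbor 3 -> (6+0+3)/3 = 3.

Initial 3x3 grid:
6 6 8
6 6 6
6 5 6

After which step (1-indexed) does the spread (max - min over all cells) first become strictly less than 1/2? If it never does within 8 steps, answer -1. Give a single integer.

Step 1: max=20/3, min=17/3, spread=1
Step 2: max=59/9, min=1373/240, spread=601/720
Step 3: max=853/135, min=12523/2160, spread=25/48
Step 4: max=202889/32400, min=764081/129600, spread=211/576
  -> spread < 1/2 first at step 4
Step 5: max=6012929/972000, min=46104307/7776000, spread=1777/6912
Step 6: max=717807851/116640000, min=2787019529/466560000, spread=14971/82944
Step 7: max=2678225167/437400000, min=167859257563/27993600000, spread=126121/995328
Step 8: max=2563807403309/419904000000, min=10105815691361/1679616000000, spread=1062499/11943936

Answer: 4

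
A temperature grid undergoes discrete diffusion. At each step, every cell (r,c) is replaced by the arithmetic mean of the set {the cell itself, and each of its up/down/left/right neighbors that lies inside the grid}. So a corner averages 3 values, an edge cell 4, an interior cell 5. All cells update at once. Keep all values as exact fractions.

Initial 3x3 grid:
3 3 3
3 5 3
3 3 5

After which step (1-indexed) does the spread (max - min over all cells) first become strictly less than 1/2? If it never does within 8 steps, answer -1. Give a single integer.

Step 1: max=4, min=3, spread=1
Step 2: max=35/9, min=129/40, spread=239/360
Step 3: max=13127/3600, min=587/180, spread=1387/3600
  -> spread < 1/2 first at step 3
Step 4: max=59041/16200, min=36469/10800, spread=347/1296
Step 5: max=3470477/972000, min=2191943/648000, spread=2921/15552
Step 6: max=207386269/58320000, min=133130221/38880000, spread=24611/186624
Step 7: max=12349287593/3499200000, min=8016890687/2332800000, spread=207329/2239488
Step 8: max=738700475521/209952000000, min=483369926389/139968000000, spread=1746635/26873856

Answer: 3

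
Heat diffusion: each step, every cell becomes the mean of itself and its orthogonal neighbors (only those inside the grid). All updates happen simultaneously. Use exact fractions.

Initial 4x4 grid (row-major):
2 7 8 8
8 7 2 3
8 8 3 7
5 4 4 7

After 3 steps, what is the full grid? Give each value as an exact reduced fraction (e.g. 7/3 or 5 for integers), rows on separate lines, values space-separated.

Answer: 13279/2160 8531/1440 41663/7200 12161/2160
4411/720 7121/1200 32723/6000 9767/1800
22211/3600 34099/6000 10667/2000 1029/200
2549/432 40477/7200 12383/2400 3721/720

Derivation:
After step 1:
  17/3 6 25/4 19/3
  25/4 32/5 23/5 5
  29/4 6 24/5 5
  17/3 21/4 9/2 6
After step 2:
  215/36 1459/240 1391/240 211/36
  767/120 117/20 541/100 157/30
  151/24 297/50 249/50 26/5
  109/18 257/48 411/80 31/6
After step 3:
  13279/2160 8531/1440 41663/7200 12161/2160
  4411/720 7121/1200 32723/6000 9767/1800
  22211/3600 34099/6000 10667/2000 1029/200
  2549/432 40477/7200 12383/2400 3721/720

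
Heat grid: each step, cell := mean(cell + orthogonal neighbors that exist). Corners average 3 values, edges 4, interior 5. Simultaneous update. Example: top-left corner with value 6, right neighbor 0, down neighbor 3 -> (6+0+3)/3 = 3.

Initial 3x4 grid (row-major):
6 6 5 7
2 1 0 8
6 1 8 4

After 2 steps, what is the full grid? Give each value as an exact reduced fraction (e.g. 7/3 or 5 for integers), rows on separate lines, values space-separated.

Answer: 155/36 47/12 301/60 191/36
161/48 373/100 189/50 1349/240
43/12 49/16 1099/240 44/9

Derivation:
After step 1:
  14/3 9/2 9/2 20/3
  15/4 2 22/5 19/4
  3 4 13/4 20/3
After step 2:
  155/36 47/12 301/60 191/36
  161/48 373/100 189/50 1349/240
  43/12 49/16 1099/240 44/9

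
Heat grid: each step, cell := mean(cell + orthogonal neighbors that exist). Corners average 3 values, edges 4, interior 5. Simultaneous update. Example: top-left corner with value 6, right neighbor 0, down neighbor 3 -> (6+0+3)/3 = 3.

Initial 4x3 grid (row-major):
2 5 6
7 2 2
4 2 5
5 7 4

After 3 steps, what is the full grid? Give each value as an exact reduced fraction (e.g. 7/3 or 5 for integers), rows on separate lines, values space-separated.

After step 1:
  14/3 15/4 13/3
  15/4 18/5 15/4
  9/2 4 13/4
  16/3 9/2 16/3
After step 2:
  73/18 327/80 71/18
  991/240 377/100 56/15
  211/48 397/100 49/12
  43/9 115/24 157/36
After step 3:
  2209/540 6343/1600 8471/2160
  29431/7200 1969/500 6989/1800
  31091/7200 25213/6000 14533/3600
  2011/432 32221/7200 953/216

Answer: 2209/540 6343/1600 8471/2160
29431/7200 1969/500 6989/1800
31091/7200 25213/6000 14533/3600
2011/432 32221/7200 953/216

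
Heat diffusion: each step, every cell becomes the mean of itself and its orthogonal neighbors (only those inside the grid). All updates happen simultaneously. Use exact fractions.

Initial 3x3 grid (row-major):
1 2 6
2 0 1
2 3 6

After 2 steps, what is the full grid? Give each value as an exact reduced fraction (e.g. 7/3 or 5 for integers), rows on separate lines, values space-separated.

After step 1:
  5/3 9/4 3
  5/4 8/5 13/4
  7/3 11/4 10/3
After step 2:
  31/18 511/240 17/6
  137/80 111/50 671/240
  19/9 601/240 28/9

Answer: 31/18 511/240 17/6
137/80 111/50 671/240
19/9 601/240 28/9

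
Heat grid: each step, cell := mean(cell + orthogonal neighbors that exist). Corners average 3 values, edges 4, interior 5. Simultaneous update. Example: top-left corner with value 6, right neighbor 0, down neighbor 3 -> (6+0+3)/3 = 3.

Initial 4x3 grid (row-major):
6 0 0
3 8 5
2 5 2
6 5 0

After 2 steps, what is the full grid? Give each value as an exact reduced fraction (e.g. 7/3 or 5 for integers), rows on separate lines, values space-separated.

After step 1:
  3 7/2 5/3
  19/4 21/5 15/4
  4 22/5 3
  13/3 4 7/3
After step 2:
  15/4 371/120 107/36
  319/80 103/25 757/240
  1049/240 98/25 809/240
  37/9 113/30 28/9

Answer: 15/4 371/120 107/36
319/80 103/25 757/240
1049/240 98/25 809/240
37/9 113/30 28/9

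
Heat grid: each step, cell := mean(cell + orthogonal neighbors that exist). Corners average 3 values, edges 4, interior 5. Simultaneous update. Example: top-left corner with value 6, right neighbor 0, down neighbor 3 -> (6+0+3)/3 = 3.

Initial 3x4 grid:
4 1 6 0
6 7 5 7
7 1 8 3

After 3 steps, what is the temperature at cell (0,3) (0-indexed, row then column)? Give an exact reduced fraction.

Step 1: cell (0,3) = 13/3
Step 2: cell (0,3) = 133/36
Step 3: cell (0,3) = 9701/2160
Full grid after step 3:
  943/216 16643/3600 14773/3600 9701/2160
  18133/3600 13639/3000 30143/6000 64267/14400
  265/54 19043/3600 5791/1200 413/80

Answer: 9701/2160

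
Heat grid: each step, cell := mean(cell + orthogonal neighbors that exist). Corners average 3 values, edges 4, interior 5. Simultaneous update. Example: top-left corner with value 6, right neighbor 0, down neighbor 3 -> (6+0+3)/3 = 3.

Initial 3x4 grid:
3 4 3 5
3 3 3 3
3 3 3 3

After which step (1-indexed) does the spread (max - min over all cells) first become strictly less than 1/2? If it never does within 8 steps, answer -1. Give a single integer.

Answer: 3

Derivation:
Step 1: max=15/4, min=3, spread=3/4
Step 2: max=131/36, min=3, spread=23/36
Step 3: max=745/216, min=607/200, spread=559/1350
  -> spread < 1/2 first at step 3
Step 4: max=220927/64800, min=16561/5400, spread=4439/12960
Step 5: max=13016333/3888000, min=335443/108000, spread=188077/777600
Step 6: max=774885727/233280000, min=7588237/2430000, spread=1856599/9331200
Step 7: max=46115096693/13996800000, min=1834029757/583200000, spread=83935301/559872000
Step 8: max=2753543654287/839808000000, min=36838869221/11664000000, spread=809160563/6718464000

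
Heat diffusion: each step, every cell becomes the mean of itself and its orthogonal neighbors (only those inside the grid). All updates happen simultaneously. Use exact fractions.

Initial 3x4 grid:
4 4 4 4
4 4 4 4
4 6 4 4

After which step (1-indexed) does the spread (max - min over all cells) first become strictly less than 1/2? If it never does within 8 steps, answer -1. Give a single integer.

Step 1: max=14/3, min=4, spread=2/3
Step 2: max=271/60, min=4, spread=31/60
Step 3: max=2371/540, min=4, spread=211/540
  -> spread < 1/2 first at step 3
Step 4: max=232897/54000, min=3647/900, spread=14077/54000
Step 5: max=2084407/486000, min=219683/54000, spread=5363/24300
Step 6: max=62060809/14580000, min=122869/30000, spread=93859/583200
Step 7: max=3709474481/874800000, min=199736467/48600000, spread=4568723/34992000
Step 8: max=221732435629/52488000000, min=6013618889/1458000000, spread=8387449/83980800

Answer: 3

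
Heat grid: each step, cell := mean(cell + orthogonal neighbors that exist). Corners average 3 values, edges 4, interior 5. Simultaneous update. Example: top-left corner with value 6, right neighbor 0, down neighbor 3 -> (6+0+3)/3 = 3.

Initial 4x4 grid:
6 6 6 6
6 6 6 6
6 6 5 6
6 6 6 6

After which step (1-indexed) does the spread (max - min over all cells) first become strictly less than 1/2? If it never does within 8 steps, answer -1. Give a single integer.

Step 1: max=6, min=23/4, spread=1/4
  -> spread < 1/2 first at step 1
Step 2: max=6, min=289/50, spread=11/50
Step 3: max=6, min=14033/2400, spread=367/2400
Step 4: max=3587/600, min=63229/10800, spread=1337/10800
Step 5: max=107531/18000, min=1902331/324000, spread=33227/324000
Step 6: max=643951/108000, min=57105673/9720000, spread=849917/9720000
Step 7: max=9651467/1620000, min=1715885653/291600000, spread=21378407/291600000
Step 8: max=2892311657/486000000, min=51521537629/8748000000, spread=540072197/8748000000

Answer: 1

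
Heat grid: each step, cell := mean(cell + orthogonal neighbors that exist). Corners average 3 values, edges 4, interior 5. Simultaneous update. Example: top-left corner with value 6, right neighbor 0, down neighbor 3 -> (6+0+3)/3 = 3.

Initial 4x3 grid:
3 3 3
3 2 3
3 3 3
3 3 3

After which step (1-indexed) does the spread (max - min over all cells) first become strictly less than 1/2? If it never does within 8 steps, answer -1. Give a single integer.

Step 1: max=3, min=11/4, spread=1/4
  -> spread < 1/2 first at step 1
Step 2: max=3, min=277/100, spread=23/100
Step 3: max=1187/400, min=13589/4800, spread=131/960
Step 4: max=21209/7200, min=123049/43200, spread=841/8640
Step 5: max=4226627/1440000, min=49297949/17280000, spread=56863/691200
Step 6: max=37890457/12960000, min=445025659/155520000, spread=386393/6220800
Step 7: max=15131641187/5184000000, min=178230276869/62208000000, spread=26795339/497664000
Step 8: max=906033850333/311040000000, min=10713624285871/3732480000000, spread=254051069/5971968000

Answer: 1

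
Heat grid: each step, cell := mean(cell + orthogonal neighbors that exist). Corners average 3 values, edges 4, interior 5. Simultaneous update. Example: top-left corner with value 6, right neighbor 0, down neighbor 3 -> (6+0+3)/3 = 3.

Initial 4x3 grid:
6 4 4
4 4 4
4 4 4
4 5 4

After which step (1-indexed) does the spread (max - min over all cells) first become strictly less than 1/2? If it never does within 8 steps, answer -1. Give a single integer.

Answer: 3

Derivation:
Step 1: max=14/3, min=4, spread=2/3
Step 2: max=41/9, min=4, spread=5/9
Step 3: max=473/108, min=1847/450, spread=743/2700
  -> spread < 1/2 first at step 3
Step 4: max=281437/64800, min=74587/18000, spread=64619/324000
Step 5: max=16688753/3888000, min=6741917/1620000, spread=2540761/19440000
Step 6: max=997360807/233280000, min=1948877239/466560000, spread=73351/746496
Step 7: max=59585068613/13996800000, min=117193045301/27993600000, spread=79083677/1119744000
Step 8: max=3567717478567/839808000000, min=7038948793759/1679616000000, spread=771889307/13436928000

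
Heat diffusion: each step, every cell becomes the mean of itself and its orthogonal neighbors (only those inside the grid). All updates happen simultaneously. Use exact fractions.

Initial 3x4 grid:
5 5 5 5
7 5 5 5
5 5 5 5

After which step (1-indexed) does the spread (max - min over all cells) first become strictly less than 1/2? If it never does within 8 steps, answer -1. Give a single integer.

Step 1: max=17/3, min=5, spread=2/3
Step 2: max=667/120, min=5, spread=67/120
Step 3: max=5837/1080, min=5, spread=437/1080
  -> spread < 1/2 first at step 3
Step 4: max=2317531/432000, min=2509/500, spread=29951/86400
Step 5: max=20655821/3888000, min=17033/3375, spread=206761/777600
Step 6: max=8232195571/1555200000, min=13665671/2700000, spread=14430763/62208000
Step 7: max=491667741689/93312000000, min=1097652727/216000000, spread=139854109/746496000
Step 8: max=29416071890251/5598720000000, min=99051228977/19440000000, spread=7114543559/44789760000

Answer: 3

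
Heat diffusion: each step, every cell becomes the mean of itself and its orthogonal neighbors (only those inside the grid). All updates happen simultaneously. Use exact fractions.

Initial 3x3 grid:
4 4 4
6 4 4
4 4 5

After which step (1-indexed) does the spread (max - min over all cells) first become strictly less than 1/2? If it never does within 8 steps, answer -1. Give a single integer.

Answer: 2

Derivation:
Step 1: max=14/3, min=4, spread=2/3
Step 2: max=547/120, min=49/12, spread=19/40
  -> spread < 1/2 first at step 2
Step 3: max=9679/2160, min=3023/720, spread=61/216
Step 4: max=573113/129600, min=182521/43200, spread=511/2592
Step 5: max=34252111/7776000, min=11058287/2592000, spread=4309/31104
Step 6: max=2043591017/466560000, min=666074089/155520000, spread=36295/373248
Step 7: max=122277658399/27993600000, min=40122192383/9331200000, spread=305773/4478976
Step 8: max=7317973692953/1679616000000, min=2412491741401/559872000000, spread=2575951/53747712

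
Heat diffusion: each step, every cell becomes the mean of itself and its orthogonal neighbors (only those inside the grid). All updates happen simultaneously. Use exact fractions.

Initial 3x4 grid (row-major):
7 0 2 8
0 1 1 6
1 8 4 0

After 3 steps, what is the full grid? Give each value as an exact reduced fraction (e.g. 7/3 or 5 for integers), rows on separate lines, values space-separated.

Answer: 515/216 19283/7200 22673/7200 1997/540
37021/14400 15899/6000 19069/6000 50771/14400
11/4 2337/800 22523/7200 3769/1080

Derivation:
After step 1:
  7/3 5/2 11/4 16/3
  9/4 2 14/5 15/4
  3 7/2 13/4 10/3
After step 2:
  85/36 115/48 803/240 71/18
  115/48 261/100 291/100 913/240
  35/12 47/16 773/240 31/9
After step 3:
  515/216 19283/7200 22673/7200 1997/540
  37021/14400 15899/6000 19069/6000 50771/14400
  11/4 2337/800 22523/7200 3769/1080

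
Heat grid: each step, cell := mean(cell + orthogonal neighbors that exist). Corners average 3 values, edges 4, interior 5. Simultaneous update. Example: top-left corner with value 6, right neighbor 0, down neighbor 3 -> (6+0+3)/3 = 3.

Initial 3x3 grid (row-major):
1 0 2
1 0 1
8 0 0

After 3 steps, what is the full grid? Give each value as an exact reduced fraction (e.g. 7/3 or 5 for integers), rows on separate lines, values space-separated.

After step 1:
  2/3 3/4 1
  5/2 2/5 3/4
  3 2 1/3
After step 2:
  47/36 169/240 5/6
  197/120 32/25 149/240
  5/2 43/30 37/36
After step 3:
  2629/2160 14843/14400 259/360
  12109/7200 142/125 13543/14400
  223/120 5617/3600 2219/2160

Answer: 2629/2160 14843/14400 259/360
12109/7200 142/125 13543/14400
223/120 5617/3600 2219/2160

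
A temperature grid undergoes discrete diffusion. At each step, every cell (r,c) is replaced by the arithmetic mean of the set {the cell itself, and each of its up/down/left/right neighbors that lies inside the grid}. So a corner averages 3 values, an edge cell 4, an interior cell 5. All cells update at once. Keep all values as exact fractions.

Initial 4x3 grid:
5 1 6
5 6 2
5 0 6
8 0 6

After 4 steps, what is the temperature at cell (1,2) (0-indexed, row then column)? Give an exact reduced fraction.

Step 1: cell (1,2) = 5
Step 2: cell (1,2) = 143/40
Step 3: cell (1,2) = 1193/300
Step 4: cell (1,2) = 8539/2250
Full grid after step 4:
  66733/16200 1684883/432000 3147/800
  867619/216000 361361/90000 8539/2250
  883679/216000 346261/90000 23189/6000
  128491/32400 1692553/432000 81269/21600

Answer: 8539/2250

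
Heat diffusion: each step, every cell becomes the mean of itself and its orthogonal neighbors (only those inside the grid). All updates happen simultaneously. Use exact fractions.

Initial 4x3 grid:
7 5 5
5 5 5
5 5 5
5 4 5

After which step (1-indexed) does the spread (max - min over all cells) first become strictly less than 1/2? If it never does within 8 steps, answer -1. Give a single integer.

Answer: 4

Derivation:
Step 1: max=17/3, min=14/3, spread=1
Step 2: max=50/9, min=1133/240, spread=601/720
Step 3: max=581/108, min=10363/2160, spread=419/720
Step 4: max=343933/64800, min=626561/129600, spread=4087/8640
  -> spread < 1/2 first at step 4
Step 5: max=20394737/3888000, min=37834819/7776000, spread=65659/172800
Step 6: max=1214161303/233280000, min=2283819881/466560000, spread=1926703/6220800
Step 7: max=72396022277/13996800000, min=137749827979/27993600000, spread=93896221/373248000
Step 8: max=4323236349943/839808000000, min=8300969601761/1679616000000, spread=61422773/298598400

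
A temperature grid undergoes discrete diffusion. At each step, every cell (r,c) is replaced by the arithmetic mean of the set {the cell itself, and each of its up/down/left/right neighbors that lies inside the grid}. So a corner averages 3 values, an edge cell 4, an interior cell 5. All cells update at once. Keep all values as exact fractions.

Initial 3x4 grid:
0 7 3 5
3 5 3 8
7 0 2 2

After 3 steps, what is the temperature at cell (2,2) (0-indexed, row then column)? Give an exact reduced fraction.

Step 1: cell (2,2) = 7/4
Step 2: cell (2,2) = 269/80
Step 3: cell (2,2) = 2707/800
Full grid after step 3:
  491/135 28103/7200 30113/7200 9887/2160
  51851/14400 21379/6000 1484/375 29543/7200
  907/270 24653/7200 2707/800 301/80

Answer: 2707/800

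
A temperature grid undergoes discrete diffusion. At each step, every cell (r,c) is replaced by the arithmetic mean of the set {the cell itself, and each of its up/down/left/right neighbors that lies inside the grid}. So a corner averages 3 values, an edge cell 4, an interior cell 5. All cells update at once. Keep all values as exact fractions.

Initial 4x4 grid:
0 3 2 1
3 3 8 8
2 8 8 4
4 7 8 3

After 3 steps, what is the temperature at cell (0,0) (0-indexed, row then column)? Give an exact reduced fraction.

Answer: 45/16

Derivation:
Step 1: cell (0,0) = 2
Step 2: cell (0,0) = 2
Step 3: cell (0,0) = 45/16
Full grid after step 3:
  45/16 971/300 184/45 4679/1080
  8063/2400 8651/2000 587/120 3673/720
  32813/7200 15511/3000 11777/2000 6851/1200
  5383/1080 41453/7200 14447/2400 1433/240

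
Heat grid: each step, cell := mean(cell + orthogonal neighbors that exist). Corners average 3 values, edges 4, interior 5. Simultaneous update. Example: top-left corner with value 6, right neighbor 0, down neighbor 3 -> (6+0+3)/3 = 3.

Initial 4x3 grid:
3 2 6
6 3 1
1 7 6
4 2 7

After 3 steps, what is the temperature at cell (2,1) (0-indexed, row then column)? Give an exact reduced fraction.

Answer: 6047/1500

Derivation:
Step 1: cell (2,1) = 19/5
Step 2: cell (2,1) = 447/100
Step 3: cell (2,1) = 6047/1500
Full grid after step 3:
  7753/2160 25441/7200 2641/720
  25951/7200 11669/3000 3139/800
  28241/7200 6047/1500 10847/2400
  8243/2160 7889/1800 3271/720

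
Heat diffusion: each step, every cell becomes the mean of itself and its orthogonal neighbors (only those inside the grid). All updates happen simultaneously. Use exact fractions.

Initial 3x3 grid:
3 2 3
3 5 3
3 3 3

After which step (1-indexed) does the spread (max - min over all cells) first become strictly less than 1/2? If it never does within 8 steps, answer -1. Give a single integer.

Step 1: max=7/2, min=8/3, spread=5/6
Step 2: max=339/100, min=707/240, spread=533/1200
  -> spread < 1/2 first at step 2
Step 3: max=7939/2400, min=6607/2160, spread=5381/21600
Step 4: max=35087/10800, min=2680523/864000, spread=126437/864000
Step 5: max=27917351/8640000, min=24395143/7776000, spread=7304729/77760000
Step 6: max=41606111/12960000, min=9796651907/3110400000, spread=188814733/3110400000
Step 7: max=33210063353/10368000000, min=88534689487/27993600000, spread=11324815661/279936000000
Step 8: max=447161609947/139968000000, min=35467008491963/11197440000000, spread=101973434599/3732480000000

Answer: 2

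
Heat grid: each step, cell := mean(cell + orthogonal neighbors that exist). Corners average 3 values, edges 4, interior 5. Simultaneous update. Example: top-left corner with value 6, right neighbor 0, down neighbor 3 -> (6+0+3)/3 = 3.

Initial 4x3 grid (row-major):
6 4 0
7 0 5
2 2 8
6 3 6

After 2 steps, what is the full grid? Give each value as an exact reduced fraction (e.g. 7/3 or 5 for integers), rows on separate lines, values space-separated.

After step 1:
  17/3 5/2 3
  15/4 18/5 13/4
  17/4 3 21/4
  11/3 17/4 17/3
After step 2:
  143/36 443/120 35/12
  259/60 161/50 151/40
  11/3 407/100 103/24
  73/18 199/48 91/18

Answer: 143/36 443/120 35/12
259/60 161/50 151/40
11/3 407/100 103/24
73/18 199/48 91/18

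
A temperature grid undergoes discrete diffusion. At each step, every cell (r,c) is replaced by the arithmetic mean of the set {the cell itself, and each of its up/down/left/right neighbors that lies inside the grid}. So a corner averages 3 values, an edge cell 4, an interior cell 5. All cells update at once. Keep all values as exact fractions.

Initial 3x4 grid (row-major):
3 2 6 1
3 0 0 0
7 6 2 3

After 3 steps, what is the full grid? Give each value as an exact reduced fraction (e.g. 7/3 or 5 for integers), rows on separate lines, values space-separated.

After step 1:
  8/3 11/4 9/4 7/3
  13/4 11/5 8/5 1
  16/3 15/4 11/4 5/3
After step 2:
  26/9 37/15 67/30 67/36
  269/80 271/100 49/25 33/20
  37/9 421/120 293/120 65/36
After step 3:
  6277/2160 9269/3600 7669/3600 517/270
  5229/1600 5603/2000 2199/1000 2183/1200
  7907/2160 5747/1800 1093/450 2123/1080

Answer: 6277/2160 9269/3600 7669/3600 517/270
5229/1600 5603/2000 2199/1000 2183/1200
7907/2160 5747/1800 1093/450 2123/1080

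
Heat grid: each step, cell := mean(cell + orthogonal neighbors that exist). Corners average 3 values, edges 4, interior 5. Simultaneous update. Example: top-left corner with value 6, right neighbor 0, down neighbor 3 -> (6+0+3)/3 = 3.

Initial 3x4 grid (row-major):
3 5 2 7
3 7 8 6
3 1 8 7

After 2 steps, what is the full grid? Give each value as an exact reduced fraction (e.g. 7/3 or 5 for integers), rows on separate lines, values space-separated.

Answer: 143/36 1093/240 419/80 35/6
37/10 24/5 59/10 63/10
133/36 1073/240 479/80 20/3

Derivation:
After step 1:
  11/3 17/4 11/2 5
  4 24/5 31/5 7
  7/3 19/4 6 7
After step 2:
  143/36 1093/240 419/80 35/6
  37/10 24/5 59/10 63/10
  133/36 1073/240 479/80 20/3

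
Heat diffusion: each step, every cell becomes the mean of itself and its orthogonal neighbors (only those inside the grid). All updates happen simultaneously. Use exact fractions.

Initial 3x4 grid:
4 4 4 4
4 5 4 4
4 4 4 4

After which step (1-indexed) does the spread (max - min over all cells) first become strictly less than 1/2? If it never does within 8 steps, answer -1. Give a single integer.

Step 1: max=17/4, min=4, spread=1/4
  -> spread < 1/2 first at step 1
Step 2: max=423/100, min=4, spread=23/100
Step 3: max=20011/4800, min=1613/400, spread=131/960
Step 4: max=179351/43200, min=29191/7200, spread=841/8640
Step 5: max=71662051/17280000, min=5853373/1440000, spread=56863/691200
Step 6: max=643614341/155520000, min=52829543/12960000, spread=386393/6220800
Step 7: max=257225723131/62208000000, min=21156358813/5184000000, spread=26795339/497664000
Step 8: max=15413735714129/3732480000000, min=1271246149667/311040000000, spread=254051069/5971968000

Answer: 1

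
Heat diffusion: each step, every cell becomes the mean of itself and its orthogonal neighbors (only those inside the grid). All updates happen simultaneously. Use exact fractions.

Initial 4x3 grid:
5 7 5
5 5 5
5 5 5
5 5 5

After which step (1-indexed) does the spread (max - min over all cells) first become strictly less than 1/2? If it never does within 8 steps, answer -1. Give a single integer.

Answer: 3

Derivation:
Step 1: max=17/3, min=5, spread=2/3
Step 2: max=667/120, min=5, spread=67/120
Step 3: max=5837/1080, min=5, spread=437/1080
  -> spread < 1/2 first at step 3
Step 4: max=2317531/432000, min=2509/500, spread=29951/86400
Step 5: max=20655821/3888000, min=17033/3375, spread=206761/777600
Step 6: max=8232195571/1555200000, min=13665671/2700000, spread=14430763/62208000
Step 7: max=491667741689/93312000000, min=1097652727/216000000, spread=139854109/746496000
Step 8: max=29416071890251/5598720000000, min=99051228977/19440000000, spread=7114543559/44789760000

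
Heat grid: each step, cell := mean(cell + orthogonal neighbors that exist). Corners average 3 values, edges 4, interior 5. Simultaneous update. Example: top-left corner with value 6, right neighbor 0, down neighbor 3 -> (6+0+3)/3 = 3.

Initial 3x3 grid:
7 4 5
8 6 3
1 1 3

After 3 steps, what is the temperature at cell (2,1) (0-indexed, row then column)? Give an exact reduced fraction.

Answer: 52763/14400

Derivation:
Step 1: cell (2,1) = 11/4
Step 2: cell (2,1) = 769/240
Step 3: cell (2,1) = 52763/14400
Full grid after step 3:
  2831/540 35819/7200 357/80
  34219/7200 1069/250 57313/14400
  8609/2160 52763/14400 1811/540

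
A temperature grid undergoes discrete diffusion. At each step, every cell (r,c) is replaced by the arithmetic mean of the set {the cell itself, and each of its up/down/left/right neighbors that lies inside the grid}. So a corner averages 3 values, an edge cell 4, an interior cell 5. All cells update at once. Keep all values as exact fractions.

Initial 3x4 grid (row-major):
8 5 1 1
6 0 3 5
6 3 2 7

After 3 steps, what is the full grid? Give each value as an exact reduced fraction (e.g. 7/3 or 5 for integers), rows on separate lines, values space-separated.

Answer: 1243/270 13393/3600 11413/3600 799/270
3937/900 11479/3000 3163/1000 2033/600
1549/360 2203/600 6469/1800 3881/1080

Derivation:
After step 1:
  19/3 7/2 5/2 7/3
  5 17/5 11/5 4
  5 11/4 15/4 14/3
After step 2:
  89/18 59/15 79/30 53/18
  74/15 337/100 317/100 33/10
  17/4 149/40 401/120 149/36
After step 3:
  1243/270 13393/3600 11413/3600 799/270
  3937/900 11479/3000 3163/1000 2033/600
  1549/360 2203/600 6469/1800 3881/1080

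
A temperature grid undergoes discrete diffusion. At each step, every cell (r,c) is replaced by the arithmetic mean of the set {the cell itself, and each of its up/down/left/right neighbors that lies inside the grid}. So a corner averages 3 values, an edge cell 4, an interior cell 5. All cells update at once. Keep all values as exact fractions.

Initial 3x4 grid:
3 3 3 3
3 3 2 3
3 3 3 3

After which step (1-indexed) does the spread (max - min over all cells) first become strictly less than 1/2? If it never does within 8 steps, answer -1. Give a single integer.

Answer: 1

Derivation:
Step 1: max=3, min=11/4, spread=1/4
  -> spread < 1/2 first at step 1
Step 2: max=3, min=277/100, spread=23/100
Step 3: max=1187/400, min=13589/4800, spread=131/960
Step 4: max=21209/7200, min=123049/43200, spread=841/8640
Step 5: max=4226627/1440000, min=49297949/17280000, spread=56863/691200
Step 6: max=37890457/12960000, min=445025659/155520000, spread=386393/6220800
Step 7: max=15131641187/5184000000, min=178230276869/62208000000, spread=26795339/497664000
Step 8: max=906033850333/311040000000, min=10713624285871/3732480000000, spread=254051069/5971968000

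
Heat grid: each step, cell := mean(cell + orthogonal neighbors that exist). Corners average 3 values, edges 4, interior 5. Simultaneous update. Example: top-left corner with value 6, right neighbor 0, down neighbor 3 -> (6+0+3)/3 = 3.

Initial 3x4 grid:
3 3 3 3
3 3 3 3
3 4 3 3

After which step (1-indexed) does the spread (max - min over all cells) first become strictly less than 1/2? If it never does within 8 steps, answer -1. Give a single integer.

Step 1: max=10/3, min=3, spread=1/3
  -> spread < 1/2 first at step 1
Step 2: max=391/120, min=3, spread=31/120
Step 3: max=3451/1080, min=3, spread=211/1080
Step 4: max=340897/108000, min=5447/1800, spread=14077/108000
Step 5: max=3056407/972000, min=327683/108000, spread=5363/48600
Step 6: max=91220809/29160000, min=182869/60000, spread=93859/1166400
Step 7: max=5459074481/1749600000, min=296936467/97200000, spread=4568723/69984000
Step 8: max=326708435629/104976000000, min=8929618889/2916000000, spread=8387449/167961600

Answer: 1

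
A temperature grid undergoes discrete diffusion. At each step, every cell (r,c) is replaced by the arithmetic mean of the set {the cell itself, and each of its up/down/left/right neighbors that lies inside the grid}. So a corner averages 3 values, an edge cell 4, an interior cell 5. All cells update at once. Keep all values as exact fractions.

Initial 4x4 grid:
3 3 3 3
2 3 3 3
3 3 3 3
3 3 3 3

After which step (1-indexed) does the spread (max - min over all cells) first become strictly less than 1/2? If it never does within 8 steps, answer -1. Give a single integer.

Answer: 1

Derivation:
Step 1: max=3, min=8/3, spread=1/3
  -> spread < 1/2 first at step 1
Step 2: max=3, min=329/120, spread=31/120
Step 3: max=3, min=3029/1080, spread=211/1080
Step 4: max=3, min=307157/108000, spread=16843/108000
Step 5: max=26921/9000, min=2777357/972000, spread=130111/972000
Step 6: max=1612841/540000, min=83837633/29160000, spread=3255781/29160000
Step 7: max=1608893/540000, min=2524046309/874800000, spread=82360351/874800000
Step 8: max=289093559/97200000, min=75980683109/26244000000, spread=2074577821/26244000000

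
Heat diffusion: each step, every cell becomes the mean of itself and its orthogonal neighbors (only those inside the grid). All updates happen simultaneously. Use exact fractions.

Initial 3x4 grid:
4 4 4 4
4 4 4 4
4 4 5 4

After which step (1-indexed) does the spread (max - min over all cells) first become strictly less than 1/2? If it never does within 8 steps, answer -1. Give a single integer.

Step 1: max=13/3, min=4, spread=1/3
  -> spread < 1/2 first at step 1
Step 2: max=511/120, min=4, spread=31/120
Step 3: max=4531/1080, min=4, spread=211/1080
Step 4: max=448897/108000, min=7247/1800, spread=14077/108000
Step 5: max=4028407/972000, min=435683/108000, spread=5363/48600
Step 6: max=120380809/29160000, min=242869/60000, spread=93859/1166400
Step 7: max=7208674481/1749600000, min=394136467/97200000, spread=4568723/69984000
Step 8: max=431684435629/104976000000, min=11845618889/2916000000, spread=8387449/167961600

Answer: 1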